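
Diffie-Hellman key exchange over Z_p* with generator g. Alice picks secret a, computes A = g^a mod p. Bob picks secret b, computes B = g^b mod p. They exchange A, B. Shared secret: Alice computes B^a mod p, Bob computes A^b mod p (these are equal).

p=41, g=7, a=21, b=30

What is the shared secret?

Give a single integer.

Answer: 32

Derivation:
A = 7^21 mod 41  (bits of 21 = 10101)
  bit 0 = 1: r = r^2 * 7 mod 41 = 1^2 * 7 = 1*7 = 7
  bit 1 = 0: r = r^2 mod 41 = 7^2 = 8
  bit 2 = 1: r = r^2 * 7 mod 41 = 8^2 * 7 = 23*7 = 38
  bit 3 = 0: r = r^2 mod 41 = 38^2 = 9
  bit 4 = 1: r = r^2 * 7 mod 41 = 9^2 * 7 = 40*7 = 34
  -> A = 34
B = 7^30 mod 41  (bits of 30 = 11110)
  bit 0 = 1: r = r^2 * 7 mod 41 = 1^2 * 7 = 1*7 = 7
  bit 1 = 1: r = r^2 * 7 mod 41 = 7^2 * 7 = 8*7 = 15
  bit 2 = 1: r = r^2 * 7 mod 41 = 15^2 * 7 = 20*7 = 17
  bit 3 = 1: r = r^2 * 7 mod 41 = 17^2 * 7 = 2*7 = 14
  bit 4 = 0: r = r^2 mod 41 = 14^2 = 32
  -> B = 32
s = B^a = 32^21 mod 41  (bits of 21 = 10101)
  bit 0 = 1: r = r^2 * 32 mod 41 = 1^2 * 32 = 1*32 = 32
  bit 1 = 0: r = r^2 mod 41 = 32^2 = 40
  bit 2 = 1: r = r^2 * 32 mod 41 = 40^2 * 32 = 1*32 = 32
  bit 3 = 0: r = r^2 mod 41 = 32^2 = 40
  bit 4 = 1: r = r^2 * 32 mod 41 = 40^2 * 32 = 1*32 = 32
  -> s = B^a = 32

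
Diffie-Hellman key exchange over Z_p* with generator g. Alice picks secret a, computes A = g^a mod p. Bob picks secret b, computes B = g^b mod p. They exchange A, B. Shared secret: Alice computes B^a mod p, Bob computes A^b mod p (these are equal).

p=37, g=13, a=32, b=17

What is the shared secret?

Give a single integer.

A = 13^32 mod 37  (bits of 32 = 100000)
  bit 0 = 1: r = r^2 * 13 mod 37 = 1^2 * 13 = 1*13 = 13
  bit 1 = 0: r = r^2 mod 37 = 13^2 = 21
  bit 2 = 0: r = r^2 mod 37 = 21^2 = 34
  bit 3 = 0: r = r^2 mod 37 = 34^2 = 9
  bit 4 = 0: r = r^2 mod 37 = 9^2 = 7
  bit 5 = 0: r = r^2 mod 37 = 7^2 = 12
  -> A = 12
B = 13^17 mod 37  (bits of 17 = 10001)
  bit 0 = 1: r = r^2 * 13 mod 37 = 1^2 * 13 = 1*13 = 13
  bit 1 = 0: r = r^2 mod 37 = 13^2 = 21
  bit 2 = 0: r = r^2 mod 37 = 21^2 = 34
  bit 3 = 0: r = r^2 mod 37 = 34^2 = 9
  bit 4 = 1: r = r^2 * 13 mod 37 = 9^2 * 13 = 7*13 = 17
  -> B = 17
s = B^a = 17^32 mod 37  (bits of 32 = 100000)
  bit 0 = 1: r = r^2 * 17 mod 37 = 1^2 * 17 = 1*17 = 17
  bit 1 = 0: r = r^2 mod 37 = 17^2 = 30
  bit 2 = 0: r = r^2 mod 37 = 30^2 = 12
  bit 3 = 0: r = r^2 mod 37 = 12^2 = 33
  bit 4 = 0: r = r^2 mod 37 = 33^2 = 16
  bit 5 = 0: r = r^2 mod 37 = 16^2 = 34
  -> s = B^a = 34

Answer: 34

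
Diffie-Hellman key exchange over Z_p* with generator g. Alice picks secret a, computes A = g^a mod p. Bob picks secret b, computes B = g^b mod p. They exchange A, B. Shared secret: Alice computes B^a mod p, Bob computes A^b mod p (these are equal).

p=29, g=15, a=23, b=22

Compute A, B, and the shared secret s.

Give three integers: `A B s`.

A = 15^23 mod 29  (bits of 23 = 10111)
  bit 0 = 1: r = r^2 * 15 mod 29 = 1^2 * 15 = 1*15 = 15
  bit 1 = 0: r = r^2 mod 29 = 15^2 = 22
  bit 2 = 1: r = r^2 * 15 mod 29 = 22^2 * 15 = 20*15 = 10
  bit 3 = 1: r = r^2 * 15 mod 29 = 10^2 * 15 = 13*15 = 21
  bit 4 = 1: r = r^2 * 15 mod 29 = 21^2 * 15 = 6*15 = 3
  -> A = 3
B = 15^22 mod 29  (bits of 22 = 10110)
  bit 0 = 1: r = r^2 * 15 mod 29 = 1^2 * 15 = 1*15 = 15
  bit 1 = 0: r = r^2 mod 29 = 15^2 = 22
  bit 2 = 1: r = r^2 * 15 mod 29 = 22^2 * 15 = 20*15 = 10
  bit 3 = 1: r = r^2 * 15 mod 29 = 10^2 * 15 = 13*15 = 21
  bit 4 = 0: r = r^2 mod 29 = 21^2 = 6
  -> B = 6
s = B^a = 6^23 mod 29  (bits of 23 = 10111)
  bit 0 = 1: r = r^2 * 6 mod 29 = 1^2 * 6 = 1*6 = 6
  bit 1 = 0: r = r^2 mod 29 = 6^2 = 7
  bit 2 = 1: r = r^2 * 6 mod 29 = 7^2 * 6 = 20*6 = 4
  bit 3 = 1: r = r^2 * 6 mod 29 = 4^2 * 6 = 16*6 = 9
  bit 4 = 1: r = r^2 * 6 mod 29 = 9^2 * 6 = 23*6 = 22
  -> s = B^a = 22

Answer: 3 6 22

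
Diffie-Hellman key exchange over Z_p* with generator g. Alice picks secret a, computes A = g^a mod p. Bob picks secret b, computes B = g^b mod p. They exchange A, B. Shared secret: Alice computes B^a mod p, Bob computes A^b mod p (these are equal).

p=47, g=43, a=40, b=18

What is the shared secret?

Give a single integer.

Answer: 28

Derivation:
A = 43^40 mod 47  (bits of 40 = 101000)
  bit 0 = 1: r = r^2 * 43 mod 47 = 1^2 * 43 = 1*43 = 43
  bit 1 = 0: r = r^2 mod 47 = 43^2 = 16
  bit 2 = 1: r = r^2 * 43 mod 47 = 16^2 * 43 = 21*43 = 10
  bit 3 = 0: r = r^2 mod 47 = 10^2 = 6
  bit 4 = 0: r = r^2 mod 47 = 6^2 = 36
  bit 5 = 0: r = r^2 mod 47 = 36^2 = 27
  -> A = 27
B = 43^18 mod 47  (bits of 18 = 10010)
  bit 0 = 1: r = r^2 * 43 mod 47 = 1^2 * 43 = 1*43 = 43
  bit 1 = 0: r = r^2 mod 47 = 43^2 = 16
  bit 2 = 0: r = r^2 mod 47 = 16^2 = 21
  bit 3 = 1: r = r^2 * 43 mod 47 = 21^2 * 43 = 18*43 = 22
  bit 4 = 0: r = r^2 mod 47 = 22^2 = 14
  -> B = 14
s = B^a = 14^40 mod 47  (bits of 40 = 101000)
  bit 0 = 1: r = r^2 * 14 mod 47 = 1^2 * 14 = 1*14 = 14
  bit 1 = 0: r = r^2 mod 47 = 14^2 = 8
  bit 2 = 1: r = r^2 * 14 mod 47 = 8^2 * 14 = 17*14 = 3
  bit 3 = 0: r = r^2 mod 47 = 3^2 = 9
  bit 4 = 0: r = r^2 mod 47 = 9^2 = 34
  bit 5 = 0: r = r^2 mod 47 = 34^2 = 28
  -> s = B^a = 28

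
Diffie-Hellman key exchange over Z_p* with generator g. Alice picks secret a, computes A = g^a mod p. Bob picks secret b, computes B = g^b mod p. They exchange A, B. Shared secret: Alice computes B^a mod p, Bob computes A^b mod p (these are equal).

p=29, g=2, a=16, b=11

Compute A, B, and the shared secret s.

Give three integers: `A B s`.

Answer: 25 18 24

Derivation:
A = 2^16 mod 29  (bits of 16 = 10000)
  bit 0 = 1: r = r^2 * 2 mod 29 = 1^2 * 2 = 1*2 = 2
  bit 1 = 0: r = r^2 mod 29 = 2^2 = 4
  bit 2 = 0: r = r^2 mod 29 = 4^2 = 16
  bit 3 = 0: r = r^2 mod 29 = 16^2 = 24
  bit 4 = 0: r = r^2 mod 29 = 24^2 = 25
  -> A = 25
B = 2^11 mod 29  (bits of 11 = 1011)
  bit 0 = 1: r = r^2 * 2 mod 29 = 1^2 * 2 = 1*2 = 2
  bit 1 = 0: r = r^2 mod 29 = 2^2 = 4
  bit 2 = 1: r = r^2 * 2 mod 29 = 4^2 * 2 = 16*2 = 3
  bit 3 = 1: r = r^2 * 2 mod 29 = 3^2 * 2 = 9*2 = 18
  -> B = 18
s = B^a = 18^16 mod 29  (bits of 16 = 10000)
  bit 0 = 1: r = r^2 * 18 mod 29 = 1^2 * 18 = 1*18 = 18
  bit 1 = 0: r = r^2 mod 29 = 18^2 = 5
  bit 2 = 0: r = r^2 mod 29 = 5^2 = 25
  bit 3 = 0: r = r^2 mod 29 = 25^2 = 16
  bit 4 = 0: r = r^2 mod 29 = 16^2 = 24
  -> s = B^a = 24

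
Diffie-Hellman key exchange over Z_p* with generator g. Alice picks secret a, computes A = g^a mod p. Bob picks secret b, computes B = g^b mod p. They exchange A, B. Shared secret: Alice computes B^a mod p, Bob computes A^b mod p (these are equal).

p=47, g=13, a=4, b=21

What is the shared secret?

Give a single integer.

Answer: 14

Derivation:
A = 13^4 mod 47  (bits of 4 = 100)
  bit 0 = 1: r = r^2 * 13 mod 47 = 1^2 * 13 = 1*13 = 13
  bit 1 = 0: r = r^2 mod 47 = 13^2 = 28
  bit 2 = 0: r = r^2 mod 47 = 28^2 = 32
  -> A = 32
B = 13^21 mod 47  (bits of 21 = 10101)
  bit 0 = 1: r = r^2 * 13 mod 47 = 1^2 * 13 = 1*13 = 13
  bit 1 = 0: r = r^2 mod 47 = 13^2 = 28
  bit 2 = 1: r = r^2 * 13 mod 47 = 28^2 * 13 = 32*13 = 40
  bit 3 = 0: r = r^2 mod 47 = 40^2 = 2
  bit 4 = 1: r = r^2 * 13 mod 47 = 2^2 * 13 = 4*13 = 5
  -> B = 5
s = B^a = 5^4 mod 47  (bits of 4 = 100)
  bit 0 = 1: r = r^2 * 5 mod 47 = 1^2 * 5 = 1*5 = 5
  bit 1 = 0: r = r^2 mod 47 = 5^2 = 25
  bit 2 = 0: r = r^2 mod 47 = 25^2 = 14
  -> s = B^a = 14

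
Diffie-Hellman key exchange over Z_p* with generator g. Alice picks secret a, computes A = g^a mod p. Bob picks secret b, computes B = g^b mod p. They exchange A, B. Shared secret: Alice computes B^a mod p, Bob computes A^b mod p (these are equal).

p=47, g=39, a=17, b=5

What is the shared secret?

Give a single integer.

A = 39^17 mod 47  (bits of 17 = 10001)
  bit 0 = 1: r = r^2 * 39 mod 47 = 1^2 * 39 = 1*39 = 39
  bit 1 = 0: r = r^2 mod 47 = 39^2 = 17
  bit 2 = 0: r = r^2 mod 47 = 17^2 = 7
  bit 3 = 0: r = r^2 mod 47 = 7^2 = 2
  bit 4 = 1: r = r^2 * 39 mod 47 = 2^2 * 39 = 4*39 = 15
  -> A = 15
B = 39^5 mod 47  (bits of 5 = 101)
  bit 0 = 1: r = r^2 * 39 mod 47 = 1^2 * 39 = 1*39 = 39
  bit 1 = 0: r = r^2 mod 47 = 39^2 = 17
  bit 2 = 1: r = r^2 * 39 mod 47 = 17^2 * 39 = 7*39 = 38
  -> B = 38
s = B^a = 38^17 mod 47  (bits of 17 = 10001)
  bit 0 = 1: r = r^2 * 38 mod 47 = 1^2 * 38 = 1*38 = 38
  bit 1 = 0: r = r^2 mod 47 = 38^2 = 34
  bit 2 = 0: r = r^2 mod 47 = 34^2 = 28
  bit 3 = 0: r = r^2 mod 47 = 28^2 = 32
  bit 4 = 1: r = r^2 * 38 mod 47 = 32^2 * 38 = 37*38 = 43
  -> s = B^a = 43

Answer: 43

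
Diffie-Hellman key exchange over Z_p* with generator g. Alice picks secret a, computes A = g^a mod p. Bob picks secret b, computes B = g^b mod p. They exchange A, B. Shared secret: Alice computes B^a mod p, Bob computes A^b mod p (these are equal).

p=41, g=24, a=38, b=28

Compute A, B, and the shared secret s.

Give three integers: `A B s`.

A = 24^38 mod 41  (bits of 38 = 100110)
  bit 0 = 1: r = r^2 * 24 mod 41 = 1^2 * 24 = 1*24 = 24
  bit 1 = 0: r = r^2 mod 41 = 24^2 = 2
  bit 2 = 0: r = r^2 mod 41 = 2^2 = 4
  bit 3 = 1: r = r^2 * 24 mod 41 = 4^2 * 24 = 16*24 = 15
  bit 4 = 1: r = r^2 * 24 mod 41 = 15^2 * 24 = 20*24 = 29
  bit 5 = 0: r = r^2 mod 41 = 29^2 = 21
  -> A = 21
B = 24^28 mod 41  (bits of 28 = 11100)
  bit 0 = 1: r = r^2 * 24 mod 41 = 1^2 * 24 = 1*24 = 24
  bit 1 = 1: r = r^2 * 24 mod 41 = 24^2 * 24 = 2*24 = 7
  bit 2 = 1: r = r^2 * 24 mod 41 = 7^2 * 24 = 8*24 = 28
  bit 3 = 0: r = r^2 mod 41 = 28^2 = 5
  bit 4 = 0: r = r^2 mod 41 = 5^2 = 25
  -> B = 25
s = B^a = 25^38 mod 41  (bits of 38 = 100110)
  bit 0 = 1: r = r^2 * 25 mod 41 = 1^2 * 25 = 1*25 = 25
  bit 1 = 0: r = r^2 mod 41 = 25^2 = 10
  bit 2 = 0: r = r^2 mod 41 = 10^2 = 18
  bit 3 = 1: r = r^2 * 25 mod 41 = 18^2 * 25 = 37*25 = 23
  bit 4 = 1: r = r^2 * 25 mod 41 = 23^2 * 25 = 37*25 = 23
  bit 5 = 0: r = r^2 mod 41 = 23^2 = 37
  -> s = B^a = 37

Answer: 21 25 37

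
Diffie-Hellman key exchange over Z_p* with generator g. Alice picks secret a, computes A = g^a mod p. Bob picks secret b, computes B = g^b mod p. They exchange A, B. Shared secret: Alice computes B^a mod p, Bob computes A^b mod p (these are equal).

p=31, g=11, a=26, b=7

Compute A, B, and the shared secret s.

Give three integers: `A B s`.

A = 11^26 mod 31  (bits of 26 = 11010)
  bit 0 = 1: r = r^2 * 11 mod 31 = 1^2 * 11 = 1*11 = 11
  bit 1 = 1: r = r^2 * 11 mod 31 = 11^2 * 11 = 28*11 = 29
  bit 2 = 0: r = r^2 mod 31 = 29^2 = 4
  bit 3 = 1: r = r^2 * 11 mod 31 = 4^2 * 11 = 16*11 = 21
  bit 4 = 0: r = r^2 mod 31 = 21^2 = 7
  -> A = 7
B = 11^7 mod 31  (bits of 7 = 111)
  bit 0 = 1: r = r^2 * 11 mod 31 = 1^2 * 11 = 1*11 = 11
  bit 1 = 1: r = r^2 * 11 mod 31 = 11^2 * 11 = 28*11 = 29
  bit 2 = 1: r = r^2 * 11 mod 31 = 29^2 * 11 = 4*11 = 13
  -> B = 13
s = B^a = 13^26 mod 31  (bits of 26 = 11010)
  bit 0 = 1: r = r^2 * 13 mod 31 = 1^2 * 13 = 1*13 = 13
  bit 1 = 1: r = r^2 * 13 mod 31 = 13^2 * 13 = 14*13 = 27
  bit 2 = 0: r = r^2 mod 31 = 27^2 = 16
  bit 3 = 1: r = r^2 * 13 mod 31 = 16^2 * 13 = 8*13 = 11
  bit 4 = 0: r = r^2 mod 31 = 11^2 = 28
  -> s = B^a = 28

Answer: 7 13 28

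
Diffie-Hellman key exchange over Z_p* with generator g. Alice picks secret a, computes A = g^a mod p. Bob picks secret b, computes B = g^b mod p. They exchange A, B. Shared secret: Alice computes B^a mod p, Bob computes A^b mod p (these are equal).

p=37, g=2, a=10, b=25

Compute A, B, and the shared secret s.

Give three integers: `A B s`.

Answer: 25 20 28

Derivation:
A = 2^10 mod 37  (bits of 10 = 1010)
  bit 0 = 1: r = r^2 * 2 mod 37 = 1^2 * 2 = 1*2 = 2
  bit 1 = 0: r = r^2 mod 37 = 2^2 = 4
  bit 2 = 1: r = r^2 * 2 mod 37 = 4^2 * 2 = 16*2 = 32
  bit 3 = 0: r = r^2 mod 37 = 32^2 = 25
  -> A = 25
B = 2^25 mod 37  (bits of 25 = 11001)
  bit 0 = 1: r = r^2 * 2 mod 37 = 1^2 * 2 = 1*2 = 2
  bit 1 = 1: r = r^2 * 2 mod 37 = 2^2 * 2 = 4*2 = 8
  bit 2 = 0: r = r^2 mod 37 = 8^2 = 27
  bit 3 = 0: r = r^2 mod 37 = 27^2 = 26
  bit 4 = 1: r = r^2 * 2 mod 37 = 26^2 * 2 = 10*2 = 20
  -> B = 20
s = B^a = 20^10 mod 37  (bits of 10 = 1010)
  bit 0 = 1: r = r^2 * 20 mod 37 = 1^2 * 20 = 1*20 = 20
  bit 1 = 0: r = r^2 mod 37 = 20^2 = 30
  bit 2 = 1: r = r^2 * 20 mod 37 = 30^2 * 20 = 12*20 = 18
  bit 3 = 0: r = r^2 mod 37 = 18^2 = 28
  -> s = B^a = 28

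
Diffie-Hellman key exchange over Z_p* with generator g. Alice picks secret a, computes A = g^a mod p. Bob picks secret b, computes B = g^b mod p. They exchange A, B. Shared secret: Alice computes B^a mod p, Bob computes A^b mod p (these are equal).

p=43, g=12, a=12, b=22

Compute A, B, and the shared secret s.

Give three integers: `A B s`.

A = 12^12 mod 43  (bits of 12 = 1100)
  bit 0 = 1: r = r^2 * 12 mod 43 = 1^2 * 12 = 1*12 = 12
  bit 1 = 1: r = r^2 * 12 mod 43 = 12^2 * 12 = 15*12 = 8
  bit 2 = 0: r = r^2 mod 43 = 8^2 = 21
  bit 3 = 0: r = r^2 mod 43 = 21^2 = 11
  -> A = 11
B = 12^22 mod 43  (bits of 22 = 10110)
  bit 0 = 1: r = r^2 * 12 mod 43 = 1^2 * 12 = 1*12 = 12
  bit 1 = 0: r = r^2 mod 43 = 12^2 = 15
  bit 2 = 1: r = r^2 * 12 mod 43 = 15^2 * 12 = 10*12 = 34
  bit 3 = 1: r = r^2 * 12 mod 43 = 34^2 * 12 = 38*12 = 26
  bit 4 = 0: r = r^2 mod 43 = 26^2 = 31
  -> B = 31
s = B^a = 31^12 mod 43  (bits of 12 = 1100)
  bit 0 = 1: r = r^2 * 31 mod 43 = 1^2 * 31 = 1*31 = 31
  bit 1 = 1: r = r^2 * 31 mod 43 = 31^2 * 31 = 15*31 = 35
  bit 2 = 0: r = r^2 mod 43 = 35^2 = 21
  bit 3 = 0: r = r^2 mod 43 = 21^2 = 11
  -> s = B^a = 11

Answer: 11 31 11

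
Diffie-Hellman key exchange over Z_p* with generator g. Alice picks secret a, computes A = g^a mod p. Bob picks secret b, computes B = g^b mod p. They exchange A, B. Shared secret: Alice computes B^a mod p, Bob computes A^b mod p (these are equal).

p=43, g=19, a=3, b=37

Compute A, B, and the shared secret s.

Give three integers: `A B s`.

Answer: 22 33 32

Derivation:
A = 19^3 mod 43  (bits of 3 = 11)
  bit 0 = 1: r = r^2 * 19 mod 43 = 1^2 * 19 = 1*19 = 19
  bit 1 = 1: r = r^2 * 19 mod 43 = 19^2 * 19 = 17*19 = 22
  -> A = 22
B = 19^37 mod 43  (bits of 37 = 100101)
  bit 0 = 1: r = r^2 * 19 mod 43 = 1^2 * 19 = 1*19 = 19
  bit 1 = 0: r = r^2 mod 43 = 19^2 = 17
  bit 2 = 0: r = r^2 mod 43 = 17^2 = 31
  bit 3 = 1: r = r^2 * 19 mod 43 = 31^2 * 19 = 15*19 = 27
  bit 4 = 0: r = r^2 mod 43 = 27^2 = 41
  bit 5 = 1: r = r^2 * 19 mod 43 = 41^2 * 19 = 4*19 = 33
  -> B = 33
s = B^a = 33^3 mod 43  (bits of 3 = 11)
  bit 0 = 1: r = r^2 * 33 mod 43 = 1^2 * 33 = 1*33 = 33
  bit 1 = 1: r = r^2 * 33 mod 43 = 33^2 * 33 = 14*33 = 32
  -> s = B^a = 32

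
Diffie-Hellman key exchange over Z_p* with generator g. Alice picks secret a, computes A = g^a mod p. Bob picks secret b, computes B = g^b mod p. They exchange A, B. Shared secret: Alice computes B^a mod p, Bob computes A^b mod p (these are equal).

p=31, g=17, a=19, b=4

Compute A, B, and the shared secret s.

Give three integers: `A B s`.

Answer: 24 7 14

Derivation:
A = 17^19 mod 31  (bits of 19 = 10011)
  bit 0 = 1: r = r^2 * 17 mod 31 = 1^2 * 17 = 1*17 = 17
  bit 1 = 0: r = r^2 mod 31 = 17^2 = 10
  bit 2 = 0: r = r^2 mod 31 = 10^2 = 7
  bit 3 = 1: r = r^2 * 17 mod 31 = 7^2 * 17 = 18*17 = 27
  bit 4 = 1: r = r^2 * 17 mod 31 = 27^2 * 17 = 16*17 = 24
  -> A = 24
B = 17^4 mod 31  (bits of 4 = 100)
  bit 0 = 1: r = r^2 * 17 mod 31 = 1^2 * 17 = 1*17 = 17
  bit 1 = 0: r = r^2 mod 31 = 17^2 = 10
  bit 2 = 0: r = r^2 mod 31 = 10^2 = 7
  -> B = 7
s = B^a = 7^19 mod 31  (bits of 19 = 10011)
  bit 0 = 1: r = r^2 * 7 mod 31 = 1^2 * 7 = 1*7 = 7
  bit 1 = 0: r = r^2 mod 31 = 7^2 = 18
  bit 2 = 0: r = r^2 mod 31 = 18^2 = 14
  bit 3 = 1: r = r^2 * 7 mod 31 = 14^2 * 7 = 10*7 = 8
  bit 4 = 1: r = r^2 * 7 mod 31 = 8^2 * 7 = 2*7 = 14
  -> s = B^a = 14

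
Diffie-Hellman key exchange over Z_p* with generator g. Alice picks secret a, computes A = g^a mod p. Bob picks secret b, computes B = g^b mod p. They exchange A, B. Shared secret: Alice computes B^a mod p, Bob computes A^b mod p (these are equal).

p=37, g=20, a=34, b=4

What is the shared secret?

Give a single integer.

A = 20^34 mod 37  (bits of 34 = 100010)
  bit 0 = 1: r = r^2 * 20 mod 37 = 1^2 * 20 = 1*20 = 20
  bit 1 = 0: r = r^2 mod 37 = 20^2 = 30
  bit 2 = 0: r = r^2 mod 37 = 30^2 = 12
  bit 3 = 0: r = r^2 mod 37 = 12^2 = 33
  bit 4 = 1: r = r^2 * 20 mod 37 = 33^2 * 20 = 16*20 = 24
  bit 5 = 0: r = r^2 mod 37 = 24^2 = 21
  -> A = 21
B = 20^4 mod 37  (bits of 4 = 100)
  bit 0 = 1: r = r^2 * 20 mod 37 = 1^2 * 20 = 1*20 = 20
  bit 1 = 0: r = r^2 mod 37 = 20^2 = 30
  bit 2 = 0: r = r^2 mod 37 = 30^2 = 12
  -> B = 12
s = B^a = 12^34 mod 37  (bits of 34 = 100010)
  bit 0 = 1: r = r^2 * 12 mod 37 = 1^2 * 12 = 1*12 = 12
  bit 1 = 0: r = r^2 mod 37 = 12^2 = 33
  bit 2 = 0: r = r^2 mod 37 = 33^2 = 16
  bit 3 = 0: r = r^2 mod 37 = 16^2 = 34
  bit 4 = 1: r = r^2 * 12 mod 37 = 34^2 * 12 = 9*12 = 34
  bit 5 = 0: r = r^2 mod 37 = 34^2 = 9
  -> s = B^a = 9

Answer: 9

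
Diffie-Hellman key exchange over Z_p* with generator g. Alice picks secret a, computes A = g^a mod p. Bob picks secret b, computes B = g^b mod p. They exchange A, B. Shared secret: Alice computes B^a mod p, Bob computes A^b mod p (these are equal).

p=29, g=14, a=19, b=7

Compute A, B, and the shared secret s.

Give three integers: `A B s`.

A = 14^19 mod 29  (bits of 19 = 10011)
  bit 0 = 1: r = r^2 * 14 mod 29 = 1^2 * 14 = 1*14 = 14
  bit 1 = 0: r = r^2 mod 29 = 14^2 = 22
  bit 2 = 0: r = r^2 mod 29 = 22^2 = 20
  bit 3 = 1: r = r^2 * 14 mod 29 = 20^2 * 14 = 23*14 = 3
  bit 4 = 1: r = r^2 * 14 mod 29 = 3^2 * 14 = 9*14 = 10
  -> A = 10
B = 14^7 mod 29  (bits of 7 = 111)
  bit 0 = 1: r = r^2 * 14 mod 29 = 1^2 * 14 = 1*14 = 14
  bit 1 = 1: r = r^2 * 14 mod 29 = 14^2 * 14 = 22*14 = 18
  bit 2 = 1: r = r^2 * 14 mod 29 = 18^2 * 14 = 5*14 = 12
  -> B = 12
s = B^a = 12^19 mod 29  (bits of 19 = 10011)
  bit 0 = 1: r = r^2 * 12 mod 29 = 1^2 * 12 = 1*12 = 12
  bit 1 = 0: r = r^2 mod 29 = 12^2 = 28
  bit 2 = 0: r = r^2 mod 29 = 28^2 = 1
  bit 3 = 1: r = r^2 * 12 mod 29 = 1^2 * 12 = 1*12 = 12
  bit 4 = 1: r = r^2 * 12 mod 29 = 12^2 * 12 = 28*12 = 17
  -> s = B^a = 17

Answer: 10 12 17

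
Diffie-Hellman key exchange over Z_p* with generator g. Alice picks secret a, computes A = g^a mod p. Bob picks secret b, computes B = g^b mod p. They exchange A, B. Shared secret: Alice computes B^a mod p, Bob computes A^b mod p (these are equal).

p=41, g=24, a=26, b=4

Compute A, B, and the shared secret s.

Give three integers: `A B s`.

Answer: 33 4 37

Derivation:
A = 24^26 mod 41  (bits of 26 = 11010)
  bit 0 = 1: r = r^2 * 24 mod 41 = 1^2 * 24 = 1*24 = 24
  bit 1 = 1: r = r^2 * 24 mod 41 = 24^2 * 24 = 2*24 = 7
  bit 2 = 0: r = r^2 mod 41 = 7^2 = 8
  bit 3 = 1: r = r^2 * 24 mod 41 = 8^2 * 24 = 23*24 = 19
  bit 4 = 0: r = r^2 mod 41 = 19^2 = 33
  -> A = 33
B = 24^4 mod 41  (bits of 4 = 100)
  bit 0 = 1: r = r^2 * 24 mod 41 = 1^2 * 24 = 1*24 = 24
  bit 1 = 0: r = r^2 mod 41 = 24^2 = 2
  bit 2 = 0: r = r^2 mod 41 = 2^2 = 4
  -> B = 4
s = B^a = 4^26 mod 41  (bits of 26 = 11010)
  bit 0 = 1: r = r^2 * 4 mod 41 = 1^2 * 4 = 1*4 = 4
  bit 1 = 1: r = r^2 * 4 mod 41 = 4^2 * 4 = 16*4 = 23
  bit 2 = 0: r = r^2 mod 41 = 23^2 = 37
  bit 3 = 1: r = r^2 * 4 mod 41 = 37^2 * 4 = 16*4 = 23
  bit 4 = 0: r = r^2 mod 41 = 23^2 = 37
  -> s = B^a = 37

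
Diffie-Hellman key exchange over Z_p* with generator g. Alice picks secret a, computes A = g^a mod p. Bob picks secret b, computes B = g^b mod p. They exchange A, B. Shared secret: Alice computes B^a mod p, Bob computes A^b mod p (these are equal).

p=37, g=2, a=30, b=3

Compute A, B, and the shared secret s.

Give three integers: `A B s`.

Answer: 11 8 36

Derivation:
A = 2^30 mod 37  (bits of 30 = 11110)
  bit 0 = 1: r = r^2 * 2 mod 37 = 1^2 * 2 = 1*2 = 2
  bit 1 = 1: r = r^2 * 2 mod 37 = 2^2 * 2 = 4*2 = 8
  bit 2 = 1: r = r^2 * 2 mod 37 = 8^2 * 2 = 27*2 = 17
  bit 3 = 1: r = r^2 * 2 mod 37 = 17^2 * 2 = 30*2 = 23
  bit 4 = 0: r = r^2 mod 37 = 23^2 = 11
  -> A = 11
B = 2^3 mod 37  (bits of 3 = 11)
  bit 0 = 1: r = r^2 * 2 mod 37 = 1^2 * 2 = 1*2 = 2
  bit 1 = 1: r = r^2 * 2 mod 37 = 2^2 * 2 = 4*2 = 8
  -> B = 8
s = B^a = 8^30 mod 37  (bits of 30 = 11110)
  bit 0 = 1: r = r^2 * 8 mod 37 = 1^2 * 8 = 1*8 = 8
  bit 1 = 1: r = r^2 * 8 mod 37 = 8^2 * 8 = 27*8 = 31
  bit 2 = 1: r = r^2 * 8 mod 37 = 31^2 * 8 = 36*8 = 29
  bit 3 = 1: r = r^2 * 8 mod 37 = 29^2 * 8 = 27*8 = 31
  bit 4 = 0: r = r^2 mod 37 = 31^2 = 36
  -> s = B^a = 36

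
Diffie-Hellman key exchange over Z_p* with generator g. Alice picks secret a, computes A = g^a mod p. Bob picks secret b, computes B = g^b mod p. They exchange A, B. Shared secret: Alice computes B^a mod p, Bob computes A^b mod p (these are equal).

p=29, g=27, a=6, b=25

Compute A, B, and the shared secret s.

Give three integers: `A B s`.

Answer: 6 18 9

Derivation:
A = 27^6 mod 29  (bits of 6 = 110)
  bit 0 = 1: r = r^2 * 27 mod 29 = 1^2 * 27 = 1*27 = 27
  bit 1 = 1: r = r^2 * 27 mod 29 = 27^2 * 27 = 4*27 = 21
  bit 2 = 0: r = r^2 mod 29 = 21^2 = 6
  -> A = 6
B = 27^25 mod 29  (bits of 25 = 11001)
  bit 0 = 1: r = r^2 * 27 mod 29 = 1^2 * 27 = 1*27 = 27
  bit 1 = 1: r = r^2 * 27 mod 29 = 27^2 * 27 = 4*27 = 21
  bit 2 = 0: r = r^2 mod 29 = 21^2 = 6
  bit 3 = 0: r = r^2 mod 29 = 6^2 = 7
  bit 4 = 1: r = r^2 * 27 mod 29 = 7^2 * 27 = 20*27 = 18
  -> B = 18
s = B^a = 18^6 mod 29  (bits of 6 = 110)
  bit 0 = 1: r = r^2 * 18 mod 29 = 1^2 * 18 = 1*18 = 18
  bit 1 = 1: r = r^2 * 18 mod 29 = 18^2 * 18 = 5*18 = 3
  bit 2 = 0: r = r^2 mod 29 = 3^2 = 9
  -> s = B^a = 9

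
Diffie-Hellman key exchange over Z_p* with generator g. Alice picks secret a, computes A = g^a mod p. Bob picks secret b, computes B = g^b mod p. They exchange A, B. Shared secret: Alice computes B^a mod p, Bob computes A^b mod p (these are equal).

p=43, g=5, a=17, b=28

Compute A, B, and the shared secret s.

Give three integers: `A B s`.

Answer: 28 6 36

Derivation:
A = 5^17 mod 43  (bits of 17 = 10001)
  bit 0 = 1: r = r^2 * 5 mod 43 = 1^2 * 5 = 1*5 = 5
  bit 1 = 0: r = r^2 mod 43 = 5^2 = 25
  bit 2 = 0: r = r^2 mod 43 = 25^2 = 23
  bit 3 = 0: r = r^2 mod 43 = 23^2 = 13
  bit 4 = 1: r = r^2 * 5 mod 43 = 13^2 * 5 = 40*5 = 28
  -> A = 28
B = 5^28 mod 43  (bits of 28 = 11100)
  bit 0 = 1: r = r^2 * 5 mod 43 = 1^2 * 5 = 1*5 = 5
  bit 1 = 1: r = r^2 * 5 mod 43 = 5^2 * 5 = 25*5 = 39
  bit 2 = 1: r = r^2 * 5 mod 43 = 39^2 * 5 = 16*5 = 37
  bit 3 = 0: r = r^2 mod 43 = 37^2 = 36
  bit 4 = 0: r = r^2 mod 43 = 36^2 = 6
  -> B = 6
s = B^a = 6^17 mod 43  (bits of 17 = 10001)
  bit 0 = 1: r = r^2 * 6 mod 43 = 1^2 * 6 = 1*6 = 6
  bit 1 = 0: r = r^2 mod 43 = 6^2 = 36
  bit 2 = 0: r = r^2 mod 43 = 36^2 = 6
  bit 3 = 0: r = r^2 mod 43 = 6^2 = 36
  bit 4 = 1: r = r^2 * 6 mod 43 = 36^2 * 6 = 6*6 = 36
  -> s = B^a = 36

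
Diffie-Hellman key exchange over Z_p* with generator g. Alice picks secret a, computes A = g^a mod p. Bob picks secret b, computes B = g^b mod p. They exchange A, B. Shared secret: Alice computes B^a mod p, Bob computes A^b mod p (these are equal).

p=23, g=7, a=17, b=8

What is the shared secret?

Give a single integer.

A = 7^17 mod 23  (bits of 17 = 10001)
  bit 0 = 1: r = r^2 * 7 mod 23 = 1^2 * 7 = 1*7 = 7
  bit 1 = 0: r = r^2 mod 23 = 7^2 = 3
  bit 2 = 0: r = r^2 mod 23 = 3^2 = 9
  bit 3 = 0: r = r^2 mod 23 = 9^2 = 12
  bit 4 = 1: r = r^2 * 7 mod 23 = 12^2 * 7 = 6*7 = 19
  -> A = 19
B = 7^8 mod 23  (bits of 8 = 1000)
  bit 0 = 1: r = r^2 * 7 mod 23 = 1^2 * 7 = 1*7 = 7
  bit 1 = 0: r = r^2 mod 23 = 7^2 = 3
  bit 2 = 0: r = r^2 mod 23 = 3^2 = 9
  bit 3 = 0: r = r^2 mod 23 = 9^2 = 12
  -> B = 12
s = B^a = 12^17 mod 23  (bits of 17 = 10001)
  bit 0 = 1: r = r^2 * 12 mod 23 = 1^2 * 12 = 1*12 = 12
  bit 1 = 0: r = r^2 mod 23 = 12^2 = 6
  bit 2 = 0: r = r^2 mod 23 = 6^2 = 13
  bit 3 = 0: r = r^2 mod 23 = 13^2 = 8
  bit 4 = 1: r = r^2 * 12 mod 23 = 8^2 * 12 = 18*12 = 9
  -> s = B^a = 9

Answer: 9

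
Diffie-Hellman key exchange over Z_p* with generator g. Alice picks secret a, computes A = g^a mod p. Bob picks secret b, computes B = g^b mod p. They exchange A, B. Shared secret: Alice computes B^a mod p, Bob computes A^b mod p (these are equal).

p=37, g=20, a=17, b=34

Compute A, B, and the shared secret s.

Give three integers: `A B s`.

A = 20^17 mod 37  (bits of 17 = 10001)
  bit 0 = 1: r = r^2 * 20 mod 37 = 1^2 * 20 = 1*20 = 20
  bit 1 = 0: r = r^2 mod 37 = 20^2 = 30
  bit 2 = 0: r = r^2 mod 37 = 30^2 = 12
  bit 3 = 0: r = r^2 mod 37 = 12^2 = 33
  bit 4 = 1: r = r^2 * 20 mod 37 = 33^2 * 20 = 16*20 = 24
  -> A = 24
B = 20^34 mod 37  (bits of 34 = 100010)
  bit 0 = 1: r = r^2 * 20 mod 37 = 1^2 * 20 = 1*20 = 20
  bit 1 = 0: r = r^2 mod 37 = 20^2 = 30
  bit 2 = 0: r = r^2 mod 37 = 30^2 = 12
  bit 3 = 0: r = r^2 mod 37 = 12^2 = 33
  bit 4 = 1: r = r^2 * 20 mod 37 = 33^2 * 20 = 16*20 = 24
  bit 5 = 0: r = r^2 mod 37 = 24^2 = 21
  -> B = 21
s = B^a = 21^17 mod 37  (bits of 17 = 10001)
  bit 0 = 1: r = r^2 * 21 mod 37 = 1^2 * 21 = 1*21 = 21
  bit 1 = 0: r = r^2 mod 37 = 21^2 = 34
  bit 2 = 0: r = r^2 mod 37 = 34^2 = 9
  bit 3 = 0: r = r^2 mod 37 = 9^2 = 7
  bit 4 = 1: r = r^2 * 21 mod 37 = 7^2 * 21 = 12*21 = 30
  -> s = B^a = 30

Answer: 24 21 30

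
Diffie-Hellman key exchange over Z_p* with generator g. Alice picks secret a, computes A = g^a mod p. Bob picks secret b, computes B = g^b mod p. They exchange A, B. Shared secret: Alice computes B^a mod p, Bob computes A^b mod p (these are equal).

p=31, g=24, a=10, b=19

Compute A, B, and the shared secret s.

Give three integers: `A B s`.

Answer: 25 17 25

Derivation:
A = 24^10 mod 31  (bits of 10 = 1010)
  bit 0 = 1: r = r^2 * 24 mod 31 = 1^2 * 24 = 1*24 = 24
  bit 1 = 0: r = r^2 mod 31 = 24^2 = 18
  bit 2 = 1: r = r^2 * 24 mod 31 = 18^2 * 24 = 14*24 = 26
  bit 3 = 0: r = r^2 mod 31 = 26^2 = 25
  -> A = 25
B = 24^19 mod 31  (bits of 19 = 10011)
  bit 0 = 1: r = r^2 * 24 mod 31 = 1^2 * 24 = 1*24 = 24
  bit 1 = 0: r = r^2 mod 31 = 24^2 = 18
  bit 2 = 0: r = r^2 mod 31 = 18^2 = 14
  bit 3 = 1: r = r^2 * 24 mod 31 = 14^2 * 24 = 10*24 = 23
  bit 4 = 1: r = r^2 * 24 mod 31 = 23^2 * 24 = 2*24 = 17
  -> B = 17
s = B^a = 17^10 mod 31  (bits of 10 = 1010)
  bit 0 = 1: r = r^2 * 17 mod 31 = 1^2 * 17 = 1*17 = 17
  bit 1 = 0: r = r^2 mod 31 = 17^2 = 10
  bit 2 = 1: r = r^2 * 17 mod 31 = 10^2 * 17 = 7*17 = 26
  bit 3 = 0: r = r^2 mod 31 = 26^2 = 25
  -> s = B^a = 25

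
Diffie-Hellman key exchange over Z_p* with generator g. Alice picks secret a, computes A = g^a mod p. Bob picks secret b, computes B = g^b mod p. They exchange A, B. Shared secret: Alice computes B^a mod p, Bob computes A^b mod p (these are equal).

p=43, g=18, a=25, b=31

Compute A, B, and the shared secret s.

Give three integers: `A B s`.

A = 18^25 mod 43  (bits of 25 = 11001)
  bit 0 = 1: r = r^2 * 18 mod 43 = 1^2 * 18 = 1*18 = 18
  bit 1 = 1: r = r^2 * 18 mod 43 = 18^2 * 18 = 23*18 = 27
  bit 2 = 0: r = r^2 mod 43 = 27^2 = 41
  bit 3 = 0: r = r^2 mod 43 = 41^2 = 4
  bit 4 = 1: r = r^2 * 18 mod 43 = 4^2 * 18 = 16*18 = 30
  -> A = 30
B = 18^31 mod 43  (bits of 31 = 11111)
  bit 0 = 1: r = r^2 * 18 mod 43 = 1^2 * 18 = 1*18 = 18
  bit 1 = 1: r = r^2 * 18 mod 43 = 18^2 * 18 = 23*18 = 27
  bit 2 = 1: r = r^2 * 18 mod 43 = 27^2 * 18 = 41*18 = 7
  bit 3 = 1: r = r^2 * 18 mod 43 = 7^2 * 18 = 6*18 = 22
  bit 4 = 1: r = r^2 * 18 mod 43 = 22^2 * 18 = 11*18 = 26
  -> B = 26
s = B^a = 26^25 mod 43  (bits of 25 = 11001)
  bit 0 = 1: r = r^2 * 26 mod 43 = 1^2 * 26 = 1*26 = 26
  bit 1 = 1: r = r^2 * 26 mod 43 = 26^2 * 26 = 31*26 = 32
  bit 2 = 0: r = r^2 mod 43 = 32^2 = 35
  bit 3 = 0: r = r^2 mod 43 = 35^2 = 21
  bit 4 = 1: r = r^2 * 26 mod 43 = 21^2 * 26 = 11*26 = 28
  -> s = B^a = 28

Answer: 30 26 28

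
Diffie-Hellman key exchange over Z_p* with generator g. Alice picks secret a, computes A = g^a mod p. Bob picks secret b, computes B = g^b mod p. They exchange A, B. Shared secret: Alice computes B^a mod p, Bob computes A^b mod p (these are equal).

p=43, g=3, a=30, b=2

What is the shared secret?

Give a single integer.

A = 3^30 mod 43  (bits of 30 = 11110)
  bit 0 = 1: r = r^2 * 3 mod 43 = 1^2 * 3 = 1*3 = 3
  bit 1 = 1: r = r^2 * 3 mod 43 = 3^2 * 3 = 9*3 = 27
  bit 2 = 1: r = r^2 * 3 mod 43 = 27^2 * 3 = 41*3 = 37
  bit 3 = 1: r = r^2 * 3 mod 43 = 37^2 * 3 = 36*3 = 22
  bit 4 = 0: r = r^2 mod 43 = 22^2 = 11
  -> A = 11
B = 3^2 mod 43  (bits of 2 = 10)
  bit 0 = 1: r = r^2 * 3 mod 43 = 1^2 * 3 = 1*3 = 3
  bit 1 = 0: r = r^2 mod 43 = 3^2 = 9
  -> B = 9
s = B^a = 9^30 mod 43  (bits of 30 = 11110)
  bit 0 = 1: r = r^2 * 9 mod 43 = 1^2 * 9 = 1*9 = 9
  bit 1 = 1: r = r^2 * 9 mod 43 = 9^2 * 9 = 38*9 = 41
  bit 2 = 1: r = r^2 * 9 mod 43 = 41^2 * 9 = 4*9 = 36
  bit 3 = 1: r = r^2 * 9 mod 43 = 36^2 * 9 = 6*9 = 11
  bit 4 = 0: r = r^2 mod 43 = 11^2 = 35
  -> s = B^a = 35

Answer: 35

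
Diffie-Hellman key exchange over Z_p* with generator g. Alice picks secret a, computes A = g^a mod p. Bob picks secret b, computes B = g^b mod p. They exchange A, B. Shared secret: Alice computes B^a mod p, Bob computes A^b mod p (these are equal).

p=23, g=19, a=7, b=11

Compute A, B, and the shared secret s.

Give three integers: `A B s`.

A = 19^7 mod 23  (bits of 7 = 111)
  bit 0 = 1: r = r^2 * 19 mod 23 = 1^2 * 19 = 1*19 = 19
  bit 1 = 1: r = r^2 * 19 mod 23 = 19^2 * 19 = 16*19 = 5
  bit 2 = 1: r = r^2 * 19 mod 23 = 5^2 * 19 = 2*19 = 15
  -> A = 15
B = 19^11 mod 23  (bits of 11 = 1011)
  bit 0 = 1: r = r^2 * 19 mod 23 = 1^2 * 19 = 1*19 = 19
  bit 1 = 0: r = r^2 mod 23 = 19^2 = 16
  bit 2 = 1: r = r^2 * 19 mod 23 = 16^2 * 19 = 3*19 = 11
  bit 3 = 1: r = r^2 * 19 mod 23 = 11^2 * 19 = 6*19 = 22
  -> B = 22
s = B^a = 22^7 mod 23  (bits of 7 = 111)
  bit 0 = 1: r = r^2 * 22 mod 23 = 1^2 * 22 = 1*22 = 22
  bit 1 = 1: r = r^2 * 22 mod 23 = 22^2 * 22 = 1*22 = 22
  bit 2 = 1: r = r^2 * 22 mod 23 = 22^2 * 22 = 1*22 = 22
  -> s = B^a = 22

Answer: 15 22 22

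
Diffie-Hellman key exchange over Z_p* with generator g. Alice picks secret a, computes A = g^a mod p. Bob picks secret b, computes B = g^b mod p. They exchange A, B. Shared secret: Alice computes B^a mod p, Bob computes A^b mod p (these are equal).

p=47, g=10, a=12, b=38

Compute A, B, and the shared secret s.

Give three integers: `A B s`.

Answer: 32 7 17

Derivation:
A = 10^12 mod 47  (bits of 12 = 1100)
  bit 0 = 1: r = r^2 * 10 mod 47 = 1^2 * 10 = 1*10 = 10
  bit 1 = 1: r = r^2 * 10 mod 47 = 10^2 * 10 = 6*10 = 13
  bit 2 = 0: r = r^2 mod 47 = 13^2 = 28
  bit 3 = 0: r = r^2 mod 47 = 28^2 = 32
  -> A = 32
B = 10^38 mod 47  (bits of 38 = 100110)
  bit 0 = 1: r = r^2 * 10 mod 47 = 1^2 * 10 = 1*10 = 10
  bit 1 = 0: r = r^2 mod 47 = 10^2 = 6
  bit 2 = 0: r = r^2 mod 47 = 6^2 = 36
  bit 3 = 1: r = r^2 * 10 mod 47 = 36^2 * 10 = 27*10 = 35
  bit 4 = 1: r = r^2 * 10 mod 47 = 35^2 * 10 = 3*10 = 30
  bit 5 = 0: r = r^2 mod 47 = 30^2 = 7
  -> B = 7
s = B^a = 7^12 mod 47  (bits of 12 = 1100)
  bit 0 = 1: r = r^2 * 7 mod 47 = 1^2 * 7 = 1*7 = 7
  bit 1 = 1: r = r^2 * 7 mod 47 = 7^2 * 7 = 2*7 = 14
  bit 2 = 0: r = r^2 mod 47 = 14^2 = 8
  bit 3 = 0: r = r^2 mod 47 = 8^2 = 17
  -> s = B^a = 17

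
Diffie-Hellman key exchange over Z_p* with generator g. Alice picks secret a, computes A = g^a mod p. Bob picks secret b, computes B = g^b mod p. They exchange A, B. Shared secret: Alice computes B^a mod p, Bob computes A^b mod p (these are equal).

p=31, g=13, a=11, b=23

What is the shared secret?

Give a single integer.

A = 13^11 mod 31  (bits of 11 = 1011)
  bit 0 = 1: r = r^2 * 13 mod 31 = 1^2 * 13 = 1*13 = 13
  bit 1 = 0: r = r^2 mod 31 = 13^2 = 14
  bit 2 = 1: r = r^2 * 13 mod 31 = 14^2 * 13 = 10*13 = 6
  bit 3 = 1: r = r^2 * 13 mod 31 = 6^2 * 13 = 5*13 = 3
  -> A = 3
B = 13^23 mod 31  (bits of 23 = 10111)
  bit 0 = 1: r = r^2 * 13 mod 31 = 1^2 * 13 = 1*13 = 13
  bit 1 = 0: r = r^2 mod 31 = 13^2 = 14
  bit 2 = 1: r = r^2 * 13 mod 31 = 14^2 * 13 = 10*13 = 6
  bit 3 = 1: r = r^2 * 13 mod 31 = 6^2 * 13 = 5*13 = 3
  bit 4 = 1: r = r^2 * 13 mod 31 = 3^2 * 13 = 9*13 = 24
  -> B = 24
s = B^a = 24^11 mod 31  (bits of 11 = 1011)
  bit 0 = 1: r = r^2 * 24 mod 31 = 1^2 * 24 = 1*24 = 24
  bit 1 = 0: r = r^2 mod 31 = 24^2 = 18
  bit 2 = 1: r = r^2 * 24 mod 31 = 18^2 * 24 = 14*24 = 26
  bit 3 = 1: r = r^2 * 24 mod 31 = 26^2 * 24 = 25*24 = 11
  -> s = B^a = 11

Answer: 11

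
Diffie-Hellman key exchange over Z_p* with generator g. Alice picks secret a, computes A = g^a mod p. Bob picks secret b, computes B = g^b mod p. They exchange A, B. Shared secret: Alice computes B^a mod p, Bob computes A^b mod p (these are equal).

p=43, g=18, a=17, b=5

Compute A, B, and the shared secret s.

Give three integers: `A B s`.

A = 18^17 mod 43  (bits of 17 = 10001)
  bit 0 = 1: r = r^2 * 18 mod 43 = 1^2 * 18 = 1*18 = 18
  bit 1 = 0: r = r^2 mod 43 = 18^2 = 23
  bit 2 = 0: r = r^2 mod 43 = 23^2 = 13
  bit 3 = 0: r = r^2 mod 43 = 13^2 = 40
  bit 4 = 1: r = r^2 * 18 mod 43 = 40^2 * 18 = 9*18 = 33
  -> A = 33
B = 18^5 mod 43  (bits of 5 = 101)
  bit 0 = 1: r = r^2 * 18 mod 43 = 1^2 * 18 = 1*18 = 18
  bit 1 = 0: r = r^2 mod 43 = 18^2 = 23
  bit 2 = 1: r = r^2 * 18 mod 43 = 23^2 * 18 = 13*18 = 19
  -> B = 19
s = B^a = 19^17 mod 43  (bits of 17 = 10001)
  bit 0 = 1: r = r^2 * 19 mod 43 = 1^2 * 19 = 1*19 = 19
  bit 1 = 0: r = r^2 mod 43 = 19^2 = 17
  bit 2 = 0: r = r^2 mod 43 = 17^2 = 31
  bit 3 = 0: r = r^2 mod 43 = 31^2 = 15
  bit 4 = 1: r = r^2 * 19 mod 43 = 15^2 * 19 = 10*19 = 18
  -> s = B^a = 18

Answer: 33 19 18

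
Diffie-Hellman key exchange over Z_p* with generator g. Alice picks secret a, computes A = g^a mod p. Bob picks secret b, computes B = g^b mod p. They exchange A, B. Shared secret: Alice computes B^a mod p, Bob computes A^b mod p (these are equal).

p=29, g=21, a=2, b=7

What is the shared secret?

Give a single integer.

Answer: 28

Derivation:
A = 21^2 mod 29  (bits of 2 = 10)
  bit 0 = 1: r = r^2 * 21 mod 29 = 1^2 * 21 = 1*21 = 21
  bit 1 = 0: r = r^2 mod 29 = 21^2 = 6
  -> A = 6
B = 21^7 mod 29  (bits of 7 = 111)
  bit 0 = 1: r = r^2 * 21 mod 29 = 1^2 * 21 = 1*21 = 21
  bit 1 = 1: r = r^2 * 21 mod 29 = 21^2 * 21 = 6*21 = 10
  bit 2 = 1: r = r^2 * 21 mod 29 = 10^2 * 21 = 13*21 = 12
  -> B = 12
s = B^a = 12^2 mod 29  (bits of 2 = 10)
  bit 0 = 1: r = r^2 * 12 mod 29 = 1^2 * 12 = 1*12 = 12
  bit 1 = 0: r = r^2 mod 29 = 12^2 = 28
  -> s = B^a = 28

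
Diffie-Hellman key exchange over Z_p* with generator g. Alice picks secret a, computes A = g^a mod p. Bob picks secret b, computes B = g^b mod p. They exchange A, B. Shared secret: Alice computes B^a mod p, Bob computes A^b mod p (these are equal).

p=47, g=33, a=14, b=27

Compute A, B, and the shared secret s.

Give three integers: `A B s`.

Answer: 12 30 9

Derivation:
A = 33^14 mod 47  (bits of 14 = 1110)
  bit 0 = 1: r = r^2 * 33 mod 47 = 1^2 * 33 = 1*33 = 33
  bit 1 = 1: r = r^2 * 33 mod 47 = 33^2 * 33 = 8*33 = 29
  bit 2 = 1: r = r^2 * 33 mod 47 = 29^2 * 33 = 42*33 = 23
  bit 3 = 0: r = r^2 mod 47 = 23^2 = 12
  -> A = 12
B = 33^27 mod 47  (bits of 27 = 11011)
  bit 0 = 1: r = r^2 * 33 mod 47 = 1^2 * 33 = 1*33 = 33
  bit 1 = 1: r = r^2 * 33 mod 47 = 33^2 * 33 = 8*33 = 29
  bit 2 = 0: r = r^2 mod 47 = 29^2 = 42
  bit 3 = 1: r = r^2 * 33 mod 47 = 42^2 * 33 = 25*33 = 26
  bit 4 = 1: r = r^2 * 33 mod 47 = 26^2 * 33 = 18*33 = 30
  -> B = 30
s = B^a = 30^14 mod 47  (bits of 14 = 1110)
  bit 0 = 1: r = r^2 * 30 mod 47 = 1^2 * 30 = 1*30 = 30
  bit 1 = 1: r = r^2 * 30 mod 47 = 30^2 * 30 = 7*30 = 22
  bit 2 = 1: r = r^2 * 30 mod 47 = 22^2 * 30 = 14*30 = 44
  bit 3 = 0: r = r^2 mod 47 = 44^2 = 9
  -> s = B^a = 9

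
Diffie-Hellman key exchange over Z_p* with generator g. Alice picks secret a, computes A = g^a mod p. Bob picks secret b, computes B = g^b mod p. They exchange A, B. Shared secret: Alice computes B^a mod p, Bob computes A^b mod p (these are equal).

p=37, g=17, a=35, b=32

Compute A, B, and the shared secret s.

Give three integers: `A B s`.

Answer: 24 34 12

Derivation:
A = 17^35 mod 37  (bits of 35 = 100011)
  bit 0 = 1: r = r^2 * 17 mod 37 = 1^2 * 17 = 1*17 = 17
  bit 1 = 0: r = r^2 mod 37 = 17^2 = 30
  bit 2 = 0: r = r^2 mod 37 = 30^2 = 12
  bit 3 = 0: r = r^2 mod 37 = 12^2 = 33
  bit 4 = 1: r = r^2 * 17 mod 37 = 33^2 * 17 = 16*17 = 13
  bit 5 = 1: r = r^2 * 17 mod 37 = 13^2 * 17 = 21*17 = 24
  -> A = 24
B = 17^32 mod 37  (bits of 32 = 100000)
  bit 0 = 1: r = r^2 * 17 mod 37 = 1^2 * 17 = 1*17 = 17
  bit 1 = 0: r = r^2 mod 37 = 17^2 = 30
  bit 2 = 0: r = r^2 mod 37 = 30^2 = 12
  bit 3 = 0: r = r^2 mod 37 = 12^2 = 33
  bit 4 = 0: r = r^2 mod 37 = 33^2 = 16
  bit 5 = 0: r = r^2 mod 37 = 16^2 = 34
  -> B = 34
s = B^a = 34^35 mod 37  (bits of 35 = 100011)
  bit 0 = 1: r = r^2 * 34 mod 37 = 1^2 * 34 = 1*34 = 34
  bit 1 = 0: r = r^2 mod 37 = 34^2 = 9
  bit 2 = 0: r = r^2 mod 37 = 9^2 = 7
  bit 3 = 0: r = r^2 mod 37 = 7^2 = 12
  bit 4 = 1: r = r^2 * 34 mod 37 = 12^2 * 34 = 33*34 = 12
  bit 5 = 1: r = r^2 * 34 mod 37 = 12^2 * 34 = 33*34 = 12
  -> s = B^a = 12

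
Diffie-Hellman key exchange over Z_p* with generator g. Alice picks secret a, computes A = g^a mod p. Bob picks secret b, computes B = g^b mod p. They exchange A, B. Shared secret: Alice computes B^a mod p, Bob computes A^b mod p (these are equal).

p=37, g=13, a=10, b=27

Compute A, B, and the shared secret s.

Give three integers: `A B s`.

A = 13^10 mod 37  (bits of 10 = 1010)
  bit 0 = 1: r = r^2 * 13 mod 37 = 1^2 * 13 = 1*13 = 13
  bit 1 = 0: r = r^2 mod 37 = 13^2 = 21
  bit 2 = 1: r = r^2 * 13 mod 37 = 21^2 * 13 = 34*13 = 35
  bit 3 = 0: r = r^2 mod 37 = 35^2 = 4
  -> A = 4
B = 13^27 mod 37  (bits of 27 = 11011)
  bit 0 = 1: r = r^2 * 13 mod 37 = 1^2 * 13 = 1*13 = 13
  bit 1 = 1: r = r^2 * 13 mod 37 = 13^2 * 13 = 21*13 = 14
  bit 2 = 0: r = r^2 mod 37 = 14^2 = 11
  bit 3 = 1: r = r^2 * 13 mod 37 = 11^2 * 13 = 10*13 = 19
  bit 4 = 1: r = r^2 * 13 mod 37 = 19^2 * 13 = 28*13 = 31
  -> B = 31
s = B^a = 31^10 mod 37  (bits of 10 = 1010)
  bit 0 = 1: r = r^2 * 31 mod 37 = 1^2 * 31 = 1*31 = 31
  bit 1 = 0: r = r^2 mod 37 = 31^2 = 36
  bit 2 = 1: r = r^2 * 31 mod 37 = 36^2 * 31 = 1*31 = 31
  bit 3 = 0: r = r^2 mod 37 = 31^2 = 36
  -> s = B^a = 36

Answer: 4 31 36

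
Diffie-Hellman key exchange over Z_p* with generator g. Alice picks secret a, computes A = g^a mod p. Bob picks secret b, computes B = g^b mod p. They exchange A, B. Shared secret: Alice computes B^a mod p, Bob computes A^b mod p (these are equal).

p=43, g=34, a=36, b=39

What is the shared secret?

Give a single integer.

A = 34^36 mod 43  (bits of 36 = 100100)
  bit 0 = 1: r = r^2 * 34 mod 43 = 1^2 * 34 = 1*34 = 34
  bit 1 = 0: r = r^2 mod 43 = 34^2 = 38
  bit 2 = 0: r = r^2 mod 43 = 38^2 = 25
  bit 3 = 1: r = r^2 * 34 mod 43 = 25^2 * 34 = 23*34 = 8
  bit 4 = 0: r = r^2 mod 43 = 8^2 = 21
  bit 5 = 0: r = r^2 mod 43 = 21^2 = 11
  -> A = 11
B = 34^39 mod 43  (bits of 39 = 100111)
  bit 0 = 1: r = r^2 * 34 mod 43 = 1^2 * 34 = 1*34 = 34
  bit 1 = 0: r = r^2 mod 43 = 34^2 = 38
  bit 2 = 0: r = r^2 mod 43 = 38^2 = 25
  bit 3 = 1: r = r^2 * 34 mod 43 = 25^2 * 34 = 23*34 = 8
  bit 4 = 1: r = r^2 * 34 mod 43 = 8^2 * 34 = 21*34 = 26
  bit 5 = 1: r = r^2 * 34 mod 43 = 26^2 * 34 = 31*34 = 22
  -> B = 22
s = B^a = 22^36 mod 43  (bits of 36 = 100100)
  bit 0 = 1: r = r^2 * 22 mod 43 = 1^2 * 22 = 1*22 = 22
  bit 1 = 0: r = r^2 mod 43 = 22^2 = 11
  bit 2 = 0: r = r^2 mod 43 = 11^2 = 35
  bit 3 = 1: r = r^2 * 22 mod 43 = 35^2 * 22 = 21*22 = 32
  bit 4 = 0: r = r^2 mod 43 = 32^2 = 35
  bit 5 = 0: r = r^2 mod 43 = 35^2 = 21
  -> s = B^a = 21

Answer: 21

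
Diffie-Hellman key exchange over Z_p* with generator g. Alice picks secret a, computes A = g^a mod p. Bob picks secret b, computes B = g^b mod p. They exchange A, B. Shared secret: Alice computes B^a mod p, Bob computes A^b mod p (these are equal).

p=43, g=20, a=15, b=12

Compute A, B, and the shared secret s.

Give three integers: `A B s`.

Answer: 32 16 16

Derivation:
A = 20^15 mod 43  (bits of 15 = 1111)
  bit 0 = 1: r = r^2 * 20 mod 43 = 1^2 * 20 = 1*20 = 20
  bit 1 = 1: r = r^2 * 20 mod 43 = 20^2 * 20 = 13*20 = 2
  bit 2 = 1: r = r^2 * 20 mod 43 = 2^2 * 20 = 4*20 = 37
  bit 3 = 1: r = r^2 * 20 mod 43 = 37^2 * 20 = 36*20 = 32
  -> A = 32
B = 20^12 mod 43  (bits of 12 = 1100)
  bit 0 = 1: r = r^2 * 20 mod 43 = 1^2 * 20 = 1*20 = 20
  bit 1 = 1: r = r^2 * 20 mod 43 = 20^2 * 20 = 13*20 = 2
  bit 2 = 0: r = r^2 mod 43 = 2^2 = 4
  bit 3 = 0: r = r^2 mod 43 = 4^2 = 16
  -> B = 16
s = B^a = 16^15 mod 43  (bits of 15 = 1111)
  bit 0 = 1: r = r^2 * 16 mod 43 = 1^2 * 16 = 1*16 = 16
  bit 1 = 1: r = r^2 * 16 mod 43 = 16^2 * 16 = 41*16 = 11
  bit 2 = 1: r = r^2 * 16 mod 43 = 11^2 * 16 = 35*16 = 1
  bit 3 = 1: r = r^2 * 16 mod 43 = 1^2 * 16 = 1*16 = 16
  -> s = B^a = 16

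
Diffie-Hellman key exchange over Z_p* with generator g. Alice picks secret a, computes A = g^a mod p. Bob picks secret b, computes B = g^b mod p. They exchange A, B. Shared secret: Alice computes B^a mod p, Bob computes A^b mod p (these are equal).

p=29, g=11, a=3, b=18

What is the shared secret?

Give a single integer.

Answer: 6

Derivation:
A = 11^3 mod 29  (bits of 3 = 11)
  bit 0 = 1: r = r^2 * 11 mod 29 = 1^2 * 11 = 1*11 = 11
  bit 1 = 1: r = r^2 * 11 mod 29 = 11^2 * 11 = 5*11 = 26
  -> A = 26
B = 11^18 mod 29  (bits of 18 = 10010)
  bit 0 = 1: r = r^2 * 11 mod 29 = 1^2 * 11 = 1*11 = 11
  bit 1 = 0: r = r^2 mod 29 = 11^2 = 5
  bit 2 = 0: r = r^2 mod 29 = 5^2 = 25
  bit 3 = 1: r = r^2 * 11 mod 29 = 25^2 * 11 = 16*11 = 2
  bit 4 = 0: r = r^2 mod 29 = 2^2 = 4
  -> B = 4
s = B^a = 4^3 mod 29  (bits of 3 = 11)
  bit 0 = 1: r = r^2 * 4 mod 29 = 1^2 * 4 = 1*4 = 4
  bit 1 = 1: r = r^2 * 4 mod 29 = 4^2 * 4 = 16*4 = 6
  -> s = B^a = 6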